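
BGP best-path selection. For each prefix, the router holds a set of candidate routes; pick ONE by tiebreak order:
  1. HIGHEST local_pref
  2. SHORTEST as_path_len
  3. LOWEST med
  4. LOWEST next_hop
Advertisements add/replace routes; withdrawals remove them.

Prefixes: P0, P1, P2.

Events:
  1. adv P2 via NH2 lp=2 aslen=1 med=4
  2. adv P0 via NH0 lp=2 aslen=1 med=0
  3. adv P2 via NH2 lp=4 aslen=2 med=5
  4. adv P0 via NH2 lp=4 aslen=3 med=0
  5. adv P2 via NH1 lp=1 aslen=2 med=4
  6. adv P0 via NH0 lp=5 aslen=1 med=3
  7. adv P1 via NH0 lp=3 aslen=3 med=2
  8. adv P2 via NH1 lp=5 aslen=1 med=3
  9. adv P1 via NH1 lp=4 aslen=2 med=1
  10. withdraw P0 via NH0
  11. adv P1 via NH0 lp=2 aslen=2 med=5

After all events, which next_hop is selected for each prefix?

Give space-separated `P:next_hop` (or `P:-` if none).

Answer: P0:NH2 P1:NH1 P2:NH1

Derivation:
Op 1: best P0=- P1=- P2=NH2
Op 2: best P0=NH0 P1=- P2=NH2
Op 3: best P0=NH0 P1=- P2=NH2
Op 4: best P0=NH2 P1=- P2=NH2
Op 5: best P0=NH2 P1=- P2=NH2
Op 6: best P0=NH0 P1=- P2=NH2
Op 7: best P0=NH0 P1=NH0 P2=NH2
Op 8: best P0=NH0 P1=NH0 P2=NH1
Op 9: best P0=NH0 P1=NH1 P2=NH1
Op 10: best P0=NH2 P1=NH1 P2=NH1
Op 11: best P0=NH2 P1=NH1 P2=NH1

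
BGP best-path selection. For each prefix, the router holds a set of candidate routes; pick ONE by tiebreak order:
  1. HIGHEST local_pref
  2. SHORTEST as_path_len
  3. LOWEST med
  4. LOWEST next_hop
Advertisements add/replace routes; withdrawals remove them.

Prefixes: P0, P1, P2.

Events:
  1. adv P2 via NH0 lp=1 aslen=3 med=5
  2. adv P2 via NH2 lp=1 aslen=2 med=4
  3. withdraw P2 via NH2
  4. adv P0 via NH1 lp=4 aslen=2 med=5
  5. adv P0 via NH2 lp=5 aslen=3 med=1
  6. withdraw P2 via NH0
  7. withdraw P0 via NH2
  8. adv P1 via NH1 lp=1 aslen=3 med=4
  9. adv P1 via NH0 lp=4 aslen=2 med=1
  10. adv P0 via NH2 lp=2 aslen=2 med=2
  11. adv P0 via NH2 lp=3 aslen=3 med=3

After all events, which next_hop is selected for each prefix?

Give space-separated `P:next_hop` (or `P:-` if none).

Answer: P0:NH1 P1:NH0 P2:-

Derivation:
Op 1: best P0=- P1=- P2=NH0
Op 2: best P0=- P1=- P2=NH2
Op 3: best P0=- P1=- P2=NH0
Op 4: best P0=NH1 P1=- P2=NH0
Op 5: best P0=NH2 P1=- P2=NH0
Op 6: best P0=NH2 P1=- P2=-
Op 7: best P0=NH1 P1=- P2=-
Op 8: best P0=NH1 P1=NH1 P2=-
Op 9: best P0=NH1 P1=NH0 P2=-
Op 10: best P0=NH1 P1=NH0 P2=-
Op 11: best P0=NH1 P1=NH0 P2=-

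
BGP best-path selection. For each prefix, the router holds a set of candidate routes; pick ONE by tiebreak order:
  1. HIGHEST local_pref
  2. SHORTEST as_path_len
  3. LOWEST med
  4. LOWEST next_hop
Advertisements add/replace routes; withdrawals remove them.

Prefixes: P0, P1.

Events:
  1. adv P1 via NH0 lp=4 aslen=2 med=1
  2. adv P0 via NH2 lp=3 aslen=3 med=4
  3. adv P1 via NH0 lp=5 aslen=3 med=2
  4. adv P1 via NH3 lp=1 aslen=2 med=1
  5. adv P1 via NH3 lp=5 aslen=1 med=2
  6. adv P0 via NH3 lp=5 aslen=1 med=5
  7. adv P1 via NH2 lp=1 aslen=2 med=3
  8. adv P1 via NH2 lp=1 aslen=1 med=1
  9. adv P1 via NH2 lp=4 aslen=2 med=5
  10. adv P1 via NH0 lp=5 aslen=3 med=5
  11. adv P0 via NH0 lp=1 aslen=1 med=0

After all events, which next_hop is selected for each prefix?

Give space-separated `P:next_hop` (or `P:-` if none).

Answer: P0:NH3 P1:NH3

Derivation:
Op 1: best P0=- P1=NH0
Op 2: best P0=NH2 P1=NH0
Op 3: best P0=NH2 P1=NH0
Op 4: best P0=NH2 P1=NH0
Op 5: best P0=NH2 P1=NH3
Op 6: best P0=NH3 P1=NH3
Op 7: best P0=NH3 P1=NH3
Op 8: best P0=NH3 P1=NH3
Op 9: best P0=NH3 P1=NH3
Op 10: best P0=NH3 P1=NH3
Op 11: best P0=NH3 P1=NH3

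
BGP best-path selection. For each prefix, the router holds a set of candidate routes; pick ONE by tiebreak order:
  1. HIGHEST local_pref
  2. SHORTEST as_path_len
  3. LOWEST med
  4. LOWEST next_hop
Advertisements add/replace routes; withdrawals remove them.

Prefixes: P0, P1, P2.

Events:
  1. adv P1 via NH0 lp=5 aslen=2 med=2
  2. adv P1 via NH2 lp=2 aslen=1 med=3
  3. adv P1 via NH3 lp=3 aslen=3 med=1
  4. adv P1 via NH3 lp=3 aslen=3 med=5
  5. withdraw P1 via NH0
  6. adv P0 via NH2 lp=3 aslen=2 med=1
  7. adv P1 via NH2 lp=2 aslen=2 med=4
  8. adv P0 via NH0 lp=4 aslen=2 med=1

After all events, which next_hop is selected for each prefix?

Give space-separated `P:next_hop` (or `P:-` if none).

Op 1: best P0=- P1=NH0 P2=-
Op 2: best P0=- P1=NH0 P2=-
Op 3: best P0=- P1=NH0 P2=-
Op 4: best P0=- P1=NH0 P2=-
Op 5: best P0=- P1=NH3 P2=-
Op 6: best P0=NH2 P1=NH3 P2=-
Op 7: best P0=NH2 P1=NH3 P2=-
Op 8: best P0=NH0 P1=NH3 P2=-

Answer: P0:NH0 P1:NH3 P2:-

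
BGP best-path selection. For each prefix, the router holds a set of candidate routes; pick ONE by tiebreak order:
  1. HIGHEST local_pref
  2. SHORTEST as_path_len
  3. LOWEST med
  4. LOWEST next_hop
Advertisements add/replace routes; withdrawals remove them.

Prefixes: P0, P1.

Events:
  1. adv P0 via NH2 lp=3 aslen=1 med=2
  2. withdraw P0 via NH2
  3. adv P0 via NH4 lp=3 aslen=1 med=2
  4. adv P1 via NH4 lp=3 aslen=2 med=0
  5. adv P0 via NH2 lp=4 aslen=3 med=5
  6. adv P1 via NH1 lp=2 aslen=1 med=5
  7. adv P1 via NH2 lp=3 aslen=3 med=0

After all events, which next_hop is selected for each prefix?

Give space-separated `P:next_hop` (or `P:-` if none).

Op 1: best P0=NH2 P1=-
Op 2: best P0=- P1=-
Op 3: best P0=NH4 P1=-
Op 4: best P0=NH4 P1=NH4
Op 5: best P0=NH2 P1=NH4
Op 6: best P0=NH2 P1=NH4
Op 7: best P0=NH2 P1=NH4

Answer: P0:NH2 P1:NH4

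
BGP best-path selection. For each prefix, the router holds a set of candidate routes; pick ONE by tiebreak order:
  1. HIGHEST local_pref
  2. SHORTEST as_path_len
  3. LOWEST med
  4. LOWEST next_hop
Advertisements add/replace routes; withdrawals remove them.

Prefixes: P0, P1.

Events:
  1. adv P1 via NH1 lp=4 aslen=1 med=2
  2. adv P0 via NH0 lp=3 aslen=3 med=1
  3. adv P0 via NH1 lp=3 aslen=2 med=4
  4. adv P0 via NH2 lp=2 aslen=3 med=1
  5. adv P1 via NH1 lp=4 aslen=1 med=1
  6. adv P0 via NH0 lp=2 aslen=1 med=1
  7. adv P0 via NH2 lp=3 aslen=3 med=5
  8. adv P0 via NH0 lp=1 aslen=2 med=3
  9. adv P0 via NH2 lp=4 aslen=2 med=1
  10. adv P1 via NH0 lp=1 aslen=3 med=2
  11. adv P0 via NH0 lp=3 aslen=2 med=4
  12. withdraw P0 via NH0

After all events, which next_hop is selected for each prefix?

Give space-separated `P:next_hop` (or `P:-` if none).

Op 1: best P0=- P1=NH1
Op 2: best P0=NH0 P1=NH1
Op 3: best P0=NH1 P1=NH1
Op 4: best P0=NH1 P1=NH1
Op 5: best P0=NH1 P1=NH1
Op 6: best P0=NH1 P1=NH1
Op 7: best P0=NH1 P1=NH1
Op 8: best P0=NH1 P1=NH1
Op 9: best P0=NH2 P1=NH1
Op 10: best P0=NH2 P1=NH1
Op 11: best P0=NH2 P1=NH1
Op 12: best P0=NH2 P1=NH1

Answer: P0:NH2 P1:NH1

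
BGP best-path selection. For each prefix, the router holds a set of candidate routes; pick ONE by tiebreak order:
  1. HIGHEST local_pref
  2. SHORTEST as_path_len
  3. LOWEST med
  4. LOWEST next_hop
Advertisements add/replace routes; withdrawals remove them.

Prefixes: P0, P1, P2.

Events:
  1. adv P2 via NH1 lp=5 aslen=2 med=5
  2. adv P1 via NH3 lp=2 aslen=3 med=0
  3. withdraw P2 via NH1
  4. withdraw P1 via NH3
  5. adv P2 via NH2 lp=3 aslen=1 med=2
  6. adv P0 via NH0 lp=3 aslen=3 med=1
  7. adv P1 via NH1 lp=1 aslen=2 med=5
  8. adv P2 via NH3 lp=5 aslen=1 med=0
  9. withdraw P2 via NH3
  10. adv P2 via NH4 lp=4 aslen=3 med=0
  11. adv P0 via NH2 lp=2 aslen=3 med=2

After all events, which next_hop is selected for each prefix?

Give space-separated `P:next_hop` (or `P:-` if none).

Op 1: best P0=- P1=- P2=NH1
Op 2: best P0=- P1=NH3 P2=NH1
Op 3: best P0=- P1=NH3 P2=-
Op 4: best P0=- P1=- P2=-
Op 5: best P0=- P1=- P2=NH2
Op 6: best P0=NH0 P1=- P2=NH2
Op 7: best P0=NH0 P1=NH1 P2=NH2
Op 8: best P0=NH0 P1=NH1 P2=NH3
Op 9: best P0=NH0 P1=NH1 P2=NH2
Op 10: best P0=NH0 P1=NH1 P2=NH4
Op 11: best P0=NH0 P1=NH1 P2=NH4

Answer: P0:NH0 P1:NH1 P2:NH4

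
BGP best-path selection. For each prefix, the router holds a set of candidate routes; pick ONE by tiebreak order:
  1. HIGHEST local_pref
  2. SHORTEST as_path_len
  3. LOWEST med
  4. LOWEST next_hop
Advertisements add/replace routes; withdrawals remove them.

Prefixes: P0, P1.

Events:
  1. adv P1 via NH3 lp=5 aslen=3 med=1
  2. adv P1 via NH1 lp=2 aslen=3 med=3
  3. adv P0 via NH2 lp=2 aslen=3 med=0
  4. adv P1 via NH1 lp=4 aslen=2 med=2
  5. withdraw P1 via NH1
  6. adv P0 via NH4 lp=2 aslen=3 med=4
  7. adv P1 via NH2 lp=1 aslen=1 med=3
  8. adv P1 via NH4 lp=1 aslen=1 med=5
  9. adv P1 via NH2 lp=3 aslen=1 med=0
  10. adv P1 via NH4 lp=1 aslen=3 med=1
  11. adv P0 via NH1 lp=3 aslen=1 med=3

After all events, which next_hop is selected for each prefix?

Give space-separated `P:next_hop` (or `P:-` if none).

Answer: P0:NH1 P1:NH3

Derivation:
Op 1: best P0=- P1=NH3
Op 2: best P0=- P1=NH3
Op 3: best P0=NH2 P1=NH3
Op 4: best P0=NH2 P1=NH3
Op 5: best P0=NH2 P1=NH3
Op 6: best P0=NH2 P1=NH3
Op 7: best P0=NH2 P1=NH3
Op 8: best P0=NH2 P1=NH3
Op 9: best P0=NH2 P1=NH3
Op 10: best P0=NH2 P1=NH3
Op 11: best P0=NH1 P1=NH3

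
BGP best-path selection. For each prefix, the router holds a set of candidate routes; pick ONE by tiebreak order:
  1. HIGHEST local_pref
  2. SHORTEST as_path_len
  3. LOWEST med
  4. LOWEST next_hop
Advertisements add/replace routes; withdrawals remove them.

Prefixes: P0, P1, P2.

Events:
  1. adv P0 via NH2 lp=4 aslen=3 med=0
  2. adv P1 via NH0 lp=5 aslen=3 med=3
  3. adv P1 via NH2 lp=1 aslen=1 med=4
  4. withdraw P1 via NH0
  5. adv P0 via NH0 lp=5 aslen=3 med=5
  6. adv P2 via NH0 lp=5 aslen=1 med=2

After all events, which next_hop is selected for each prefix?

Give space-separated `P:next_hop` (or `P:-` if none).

Op 1: best P0=NH2 P1=- P2=-
Op 2: best P0=NH2 P1=NH0 P2=-
Op 3: best P0=NH2 P1=NH0 P2=-
Op 4: best P0=NH2 P1=NH2 P2=-
Op 5: best P0=NH0 P1=NH2 P2=-
Op 6: best P0=NH0 P1=NH2 P2=NH0

Answer: P0:NH0 P1:NH2 P2:NH0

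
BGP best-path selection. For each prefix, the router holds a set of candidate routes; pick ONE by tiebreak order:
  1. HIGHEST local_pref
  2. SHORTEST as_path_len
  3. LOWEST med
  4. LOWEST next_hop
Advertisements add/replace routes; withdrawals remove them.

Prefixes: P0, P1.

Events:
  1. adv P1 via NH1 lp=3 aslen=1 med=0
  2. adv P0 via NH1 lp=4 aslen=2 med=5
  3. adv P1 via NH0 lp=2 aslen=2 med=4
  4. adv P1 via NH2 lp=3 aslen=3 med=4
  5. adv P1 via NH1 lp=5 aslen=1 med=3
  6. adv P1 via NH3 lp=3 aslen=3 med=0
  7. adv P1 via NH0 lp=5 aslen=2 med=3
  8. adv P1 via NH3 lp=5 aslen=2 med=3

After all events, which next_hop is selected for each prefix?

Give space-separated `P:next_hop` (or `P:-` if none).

Op 1: best P0=- P1=NH1
Op 2: best P0=NH1 P1=NH1
Op 3: best P0=NH1 P1=NH1
Op 4: best P0=NH1 P1=NH1
Op 5: best P0=NH1 P1=NH1
Op 6: best P0=NH1 P1=NH1
Op 7: best P0=NH1 P1=NH1
Op 8: best P0=NH1 P1=NH1

Answer: P0:NH1 P1:NH1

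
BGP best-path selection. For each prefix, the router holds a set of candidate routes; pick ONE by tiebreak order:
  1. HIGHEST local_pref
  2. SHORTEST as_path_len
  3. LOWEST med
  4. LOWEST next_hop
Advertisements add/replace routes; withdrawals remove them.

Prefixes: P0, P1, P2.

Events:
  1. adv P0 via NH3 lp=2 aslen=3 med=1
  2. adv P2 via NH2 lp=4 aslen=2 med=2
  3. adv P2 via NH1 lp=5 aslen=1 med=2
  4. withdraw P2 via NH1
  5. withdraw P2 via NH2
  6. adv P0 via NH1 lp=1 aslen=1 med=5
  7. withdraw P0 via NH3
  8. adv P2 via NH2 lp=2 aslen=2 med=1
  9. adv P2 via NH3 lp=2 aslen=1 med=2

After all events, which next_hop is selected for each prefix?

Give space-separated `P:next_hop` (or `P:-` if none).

Op 1: best P0=NH3 P1=- P2=-
Op 2: best P0=NH3 P1=- P2=NH2
Op 3: best P0=NH3 P1=- P2=NH1
Op 4: best P0=NH3 P1=- P2=NH2
Op 5: best P0=NH3 P1=- P2=-
Op 6: best P0=NH3 P1=- P2=-
Op 7: best P0=NH1 P1=- P2=-
Op 8: best P0=NH1 P1=- P2=NH2
Op 9: best P0=NH1 P1=- P2=NH3

Answer: P0:NH1 P1:- P2:NH3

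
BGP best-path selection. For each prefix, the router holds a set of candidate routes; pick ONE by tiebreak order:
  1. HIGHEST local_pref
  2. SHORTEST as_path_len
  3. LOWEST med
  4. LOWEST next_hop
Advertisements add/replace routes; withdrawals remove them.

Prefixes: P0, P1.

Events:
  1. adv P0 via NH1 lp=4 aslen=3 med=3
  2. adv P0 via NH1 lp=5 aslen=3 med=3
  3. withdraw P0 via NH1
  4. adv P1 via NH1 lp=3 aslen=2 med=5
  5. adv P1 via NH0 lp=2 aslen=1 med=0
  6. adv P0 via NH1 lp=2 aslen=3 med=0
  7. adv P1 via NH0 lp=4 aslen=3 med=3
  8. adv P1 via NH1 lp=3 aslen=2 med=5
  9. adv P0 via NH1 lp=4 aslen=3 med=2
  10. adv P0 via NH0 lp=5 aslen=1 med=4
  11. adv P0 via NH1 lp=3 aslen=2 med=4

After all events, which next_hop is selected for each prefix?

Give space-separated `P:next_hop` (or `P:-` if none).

Answer: P0:NH0 P1:NH0

Derivation:
Op 1: best P0=NH1 P1=-
Op 2: best P0=NH1 P1=-
Op 3: best P0=- P1=-
Op 4: best P0=- P1=NH1
Op 5: best P0=- P1=NH1
Op 6: best P0=NH1 P1=NH1
Op 7: best P0=NH1 P1=NH0
Op 8: best P0=NH1 P1=NH0
Op 9: best P0=NH1 P1=NH0
Op 10: best P0=NH0 P1=NH0
Op 11: best P0=NH0 P1=NH0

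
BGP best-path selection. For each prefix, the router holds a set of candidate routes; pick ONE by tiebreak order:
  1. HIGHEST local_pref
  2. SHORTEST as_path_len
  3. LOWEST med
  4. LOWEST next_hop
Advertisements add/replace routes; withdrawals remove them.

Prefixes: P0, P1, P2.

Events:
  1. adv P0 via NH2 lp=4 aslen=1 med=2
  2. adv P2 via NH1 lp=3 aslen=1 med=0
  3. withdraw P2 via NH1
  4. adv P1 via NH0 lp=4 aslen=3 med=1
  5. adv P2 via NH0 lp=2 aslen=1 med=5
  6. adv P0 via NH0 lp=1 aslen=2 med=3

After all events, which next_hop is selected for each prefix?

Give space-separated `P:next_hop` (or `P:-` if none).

Op 1: best P0=NH2 P1=- P2=-
Op 2: best P0=NH2 P1=- P2=NH1
Op 3: best P0=NH2 P1=- P2=-
Op 4: best P0=NH2 P1=NH0 P2=-
Op 5: best P0=NH2 P1=NH0 P2=NH0
Op 6: best P0=NH2 P1=NH0 P2=NH0

Answer: P0:NH2 P1:NH0 P2:NH0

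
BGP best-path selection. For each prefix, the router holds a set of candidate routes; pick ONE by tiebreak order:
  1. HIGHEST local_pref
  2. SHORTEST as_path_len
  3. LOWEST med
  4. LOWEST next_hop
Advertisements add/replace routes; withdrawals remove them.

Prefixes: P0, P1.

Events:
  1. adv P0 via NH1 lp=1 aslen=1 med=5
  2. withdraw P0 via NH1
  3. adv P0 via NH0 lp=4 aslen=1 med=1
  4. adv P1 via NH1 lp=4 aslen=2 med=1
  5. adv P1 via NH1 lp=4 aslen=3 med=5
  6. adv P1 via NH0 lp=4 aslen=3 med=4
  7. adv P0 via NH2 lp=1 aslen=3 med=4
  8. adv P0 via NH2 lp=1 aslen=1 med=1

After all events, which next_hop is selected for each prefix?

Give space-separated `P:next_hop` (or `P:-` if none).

Answer: P0:NH0 P1:NH0

Derivation:
Op 1: best P0=NH1 P1=-
Op 2: best P0=- P1=-
Op 3: best P0=NH0 P1=-
Op 4: best P0=NH0 P1=NH1
Op 5: best P0=NH0 P1=NH1
Op 6: best P0=NH0 P1=NH0
Op 7: best P0=NH0 P1=NH0
Op 8: best P0=NH0 P1=NH0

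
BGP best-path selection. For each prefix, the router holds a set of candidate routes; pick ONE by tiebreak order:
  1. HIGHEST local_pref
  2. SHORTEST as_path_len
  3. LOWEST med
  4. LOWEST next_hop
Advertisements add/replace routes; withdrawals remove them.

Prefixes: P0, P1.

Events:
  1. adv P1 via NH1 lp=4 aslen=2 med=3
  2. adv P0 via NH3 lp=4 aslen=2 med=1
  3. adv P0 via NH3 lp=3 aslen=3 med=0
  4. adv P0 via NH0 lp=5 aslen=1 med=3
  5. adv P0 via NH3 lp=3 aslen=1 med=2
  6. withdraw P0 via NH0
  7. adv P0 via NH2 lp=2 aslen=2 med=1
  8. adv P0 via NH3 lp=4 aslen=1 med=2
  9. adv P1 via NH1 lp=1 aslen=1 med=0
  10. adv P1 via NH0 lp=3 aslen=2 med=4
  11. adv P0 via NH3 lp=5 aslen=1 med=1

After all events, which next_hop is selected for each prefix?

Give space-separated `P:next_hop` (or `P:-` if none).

Op 1: best P0=- P1=NH1
Op 2: best P0=NH3 P1=NH1
Op 3: best P0=NH3 P1=NH1
Op 4: best P0=NH0 P1=NH1
Op 5: best P0=NH0 P1=NH1
Op 6: best P0=NH3 P1=NH1
Op 7: best P0=NH3 P1=NH1
Op 8: best P0=NH3 P1=NH1
Op 9: best P0=NH3 P1=NH1
Op 10: best P0=NH3 P1=NH0
Op 11: best P0=NH3 P1=NH0

Answer: P0:NH3 P1:NH0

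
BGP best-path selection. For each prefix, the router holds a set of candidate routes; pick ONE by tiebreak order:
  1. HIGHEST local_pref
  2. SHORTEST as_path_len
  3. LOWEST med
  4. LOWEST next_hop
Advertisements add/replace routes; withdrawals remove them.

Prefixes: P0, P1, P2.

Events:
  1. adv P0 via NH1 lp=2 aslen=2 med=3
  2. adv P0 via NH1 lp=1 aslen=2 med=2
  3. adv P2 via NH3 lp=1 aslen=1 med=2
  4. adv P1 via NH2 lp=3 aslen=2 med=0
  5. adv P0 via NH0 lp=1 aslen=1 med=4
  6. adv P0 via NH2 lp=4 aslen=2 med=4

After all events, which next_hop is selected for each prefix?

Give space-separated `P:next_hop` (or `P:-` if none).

Op 1: best P0=NH1 P1=- P2=-
Op 2: best P0=NH1 P1=- P2=-
Op 3: best P0=NH1 P1=- P2=NH3
Op 4: best P0=NH1 P1=NH2 P2=NH3
Op 5: best P0=NH0 P1=NH2 P2=NH3
Op 6: best P0=NH2 P1=NH2 P2=NH3

Answer: P0:NH2 P1:NH2 P2:NH3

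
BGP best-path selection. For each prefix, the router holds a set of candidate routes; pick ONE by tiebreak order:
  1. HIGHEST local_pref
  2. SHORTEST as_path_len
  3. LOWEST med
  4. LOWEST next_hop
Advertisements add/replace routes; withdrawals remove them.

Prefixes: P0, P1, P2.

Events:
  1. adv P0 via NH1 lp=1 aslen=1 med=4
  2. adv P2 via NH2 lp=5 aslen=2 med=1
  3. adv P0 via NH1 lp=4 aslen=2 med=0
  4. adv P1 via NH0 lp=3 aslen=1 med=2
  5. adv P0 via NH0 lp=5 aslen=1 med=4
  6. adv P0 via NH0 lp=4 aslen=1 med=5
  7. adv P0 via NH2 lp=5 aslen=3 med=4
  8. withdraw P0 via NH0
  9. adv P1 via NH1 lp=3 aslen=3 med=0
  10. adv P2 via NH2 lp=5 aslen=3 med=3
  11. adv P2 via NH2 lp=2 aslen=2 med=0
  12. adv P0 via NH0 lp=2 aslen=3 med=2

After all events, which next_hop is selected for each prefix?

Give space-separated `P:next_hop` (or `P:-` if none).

Answer: P0:NH2 P1:NH0 P2:NH2

Derivation:
Op 1: best P0=NH1 P1=- P2=-
Op 2: best P0=NH1 P1=- P2=NH2
Op 3: best P0=NH1 P1=- P2=NH2
Op 4: best P0=NH1 P1=NH0 P2=NH2
Op 5: best P0=NH0 P1=NH0 P2=NH2
Op 6: best P0=NH0 P1=NH0 P2=NH2
Op 7: best P0=NH2 P1=NH0 P2=NH2
Op 8: best P0=NH2 P1=NH0 P2=NH2
Op 9: best P0=NH2 P1=NH0 P2=NH2
Op 10: best P0=NH2 P1=NH0 P2=NH2
Op 11: best P0=NH2 P1=NH0 P2=NH2
Op 12: best P0=NH2 P1=NH0 P2=NH2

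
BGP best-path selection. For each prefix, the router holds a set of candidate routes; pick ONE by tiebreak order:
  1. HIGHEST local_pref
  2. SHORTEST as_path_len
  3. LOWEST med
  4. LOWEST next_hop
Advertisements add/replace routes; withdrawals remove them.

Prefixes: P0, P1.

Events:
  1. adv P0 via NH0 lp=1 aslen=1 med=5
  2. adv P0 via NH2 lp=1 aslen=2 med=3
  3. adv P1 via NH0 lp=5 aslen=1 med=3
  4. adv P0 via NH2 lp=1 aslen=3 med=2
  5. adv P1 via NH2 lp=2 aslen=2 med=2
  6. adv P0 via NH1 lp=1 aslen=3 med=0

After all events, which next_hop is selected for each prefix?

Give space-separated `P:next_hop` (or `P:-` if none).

Answer: P0:NH0 P1:NH0

Derivation:
Op 1: best P0=NH0 P1=-
Op 2: best P0=NH0 P1=-
Op 3: best P0=NH0 P1=NH0
Op 4: best P0=NH0 P1=NH0
Op 5: best P0=NH0 P1=NH0
Op 6: best P0=NH0 P1=NH0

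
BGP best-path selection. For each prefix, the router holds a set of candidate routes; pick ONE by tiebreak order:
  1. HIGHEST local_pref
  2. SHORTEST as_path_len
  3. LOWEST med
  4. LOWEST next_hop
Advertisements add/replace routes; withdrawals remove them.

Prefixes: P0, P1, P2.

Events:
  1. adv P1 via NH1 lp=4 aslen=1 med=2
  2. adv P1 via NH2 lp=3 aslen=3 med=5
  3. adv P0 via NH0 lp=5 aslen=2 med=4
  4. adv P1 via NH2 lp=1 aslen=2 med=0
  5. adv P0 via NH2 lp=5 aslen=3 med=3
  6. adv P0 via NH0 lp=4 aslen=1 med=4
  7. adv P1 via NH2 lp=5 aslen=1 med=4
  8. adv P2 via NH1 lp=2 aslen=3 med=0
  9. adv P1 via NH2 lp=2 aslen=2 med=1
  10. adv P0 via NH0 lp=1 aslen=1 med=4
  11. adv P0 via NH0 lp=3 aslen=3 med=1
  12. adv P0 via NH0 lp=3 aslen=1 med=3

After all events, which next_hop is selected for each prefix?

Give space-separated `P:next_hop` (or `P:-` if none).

Answer: P0:NH2 P1:NH1 P2:NH1

Derivation:
Op 1: best P0=- P1=NH1 P2=-
Op 2: best P0=- P1=NH1 P2=-
Op 3: best P0=NH0 P1=NH1 P2=-
Op 4: best P0=NH0 P1=NH1 P2=-
Op 5: best P0=NH0 P1=NH1 P2=-
Op 6: best P0=NH2 P1=NH1 P2=-
Op 7: best P0=NH2 P1=NH2 P2=-
Op 8: best P0=NH2 P1=NH2 P2=NH1
Op 9: best P0=NH2 P1=NH1 P2=NH1
Op 10: best P0=NH2 P1=NH1 P2=NH1
Op 11: best P0=NH2 P1=NH1 P2=NH1
Op 12: best P0=NH2 P1=NH1 P2=NH1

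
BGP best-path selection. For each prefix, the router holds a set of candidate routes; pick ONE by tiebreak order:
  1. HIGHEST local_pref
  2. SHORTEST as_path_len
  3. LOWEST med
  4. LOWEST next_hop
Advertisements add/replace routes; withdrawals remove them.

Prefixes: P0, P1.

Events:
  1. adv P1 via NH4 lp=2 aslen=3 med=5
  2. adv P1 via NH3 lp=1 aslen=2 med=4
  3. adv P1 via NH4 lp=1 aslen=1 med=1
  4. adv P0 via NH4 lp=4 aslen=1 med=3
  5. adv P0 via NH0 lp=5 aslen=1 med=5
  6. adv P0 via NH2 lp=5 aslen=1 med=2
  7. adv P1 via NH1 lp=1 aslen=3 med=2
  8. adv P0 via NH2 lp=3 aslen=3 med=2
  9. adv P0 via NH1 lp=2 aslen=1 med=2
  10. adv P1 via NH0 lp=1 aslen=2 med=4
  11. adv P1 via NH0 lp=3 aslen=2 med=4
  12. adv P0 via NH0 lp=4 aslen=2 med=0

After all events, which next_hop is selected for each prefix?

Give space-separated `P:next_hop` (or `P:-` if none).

Answer: P0:NH4 P1:NH0

Derivation:
Op 1: best P0=- P1=NH4
Op 2: best P0=- P1=NH4
Op 3: best P0=- P1=NH4
Op 4: best P0=NH4 P1=NH4
Op 5: best P0=NH0 P1=NH4
Op 6: best P0=NH2 P1=NH4
Op 7: best P0=NH2 P1=NH4
Op 8: best P0=NH0 P1=NH4
Op 9: best P0=NH0 P1=NH4
Op 10: best P0=NH0 P1=NH4
Op 11: best P0=NH0 P1=NH0
Op 12: best P0=NH4 P1=NH0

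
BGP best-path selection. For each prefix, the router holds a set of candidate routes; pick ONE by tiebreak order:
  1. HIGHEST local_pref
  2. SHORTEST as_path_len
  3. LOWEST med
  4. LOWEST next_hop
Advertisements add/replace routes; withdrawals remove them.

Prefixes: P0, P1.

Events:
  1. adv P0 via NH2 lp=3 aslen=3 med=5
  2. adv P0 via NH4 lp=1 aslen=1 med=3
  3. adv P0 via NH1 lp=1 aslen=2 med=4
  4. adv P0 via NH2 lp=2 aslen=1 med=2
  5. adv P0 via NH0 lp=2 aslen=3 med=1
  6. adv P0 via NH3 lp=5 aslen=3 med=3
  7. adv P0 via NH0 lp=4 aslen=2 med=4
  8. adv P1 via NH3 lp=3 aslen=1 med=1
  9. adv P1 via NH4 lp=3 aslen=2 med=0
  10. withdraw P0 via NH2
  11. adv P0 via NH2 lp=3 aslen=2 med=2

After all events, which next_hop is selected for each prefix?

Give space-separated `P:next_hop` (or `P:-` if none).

Op 1: best P0=NH2 P1=-
Op 2: best P0=NH2 P1=-
Op 3: best P0=NH2 P1=-
Op 4: best P0=NH2 P1=-
Op 5: best P0=NH2 P1=-
Op 6: best P0=NH3 P1=-
Op 7: best P0=NH3 P1=-
Op 8: best P0=NH3 P1=NH3
Op 9: best P0=NH3 P1=NH3
Op 10: best P0=NH3 P1=NH3
Op 11: best P0=NH3 P1=NH3

Answer: P0:NH3 P1:NH3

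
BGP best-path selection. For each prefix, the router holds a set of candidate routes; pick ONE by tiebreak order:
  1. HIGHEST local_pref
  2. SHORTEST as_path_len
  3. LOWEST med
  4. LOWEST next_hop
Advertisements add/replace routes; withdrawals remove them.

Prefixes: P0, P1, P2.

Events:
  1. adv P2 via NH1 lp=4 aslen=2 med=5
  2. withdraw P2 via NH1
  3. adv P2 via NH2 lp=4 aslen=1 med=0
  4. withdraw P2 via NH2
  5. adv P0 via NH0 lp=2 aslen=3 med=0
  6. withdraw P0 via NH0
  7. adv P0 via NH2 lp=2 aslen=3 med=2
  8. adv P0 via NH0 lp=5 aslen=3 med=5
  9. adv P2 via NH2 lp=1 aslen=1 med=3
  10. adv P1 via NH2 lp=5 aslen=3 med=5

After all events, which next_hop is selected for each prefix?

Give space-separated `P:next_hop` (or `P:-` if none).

Op 1: best P0=- P1=- P2=NH1
Op 2: best P0=- P1=- P2=-
Op 3: best P0=- P1=- P2=NH2
Op 4: best P0=- P1=- P2=-
Op 5: best P0=NH0 P1=- P2=-
Op 6: best P0=- P1=- P2=-
Op 7: best P0=NH2 P1=- P2=-
Op 8: best P0=NH0 P1=- P2=-
Op 9: best P0=NH0 P1=- P2=NH2
Op 10: best P0=NH0 P1=NH2 P2=NH2

Answer: P0:NH0 P1:NH2 P2:NH2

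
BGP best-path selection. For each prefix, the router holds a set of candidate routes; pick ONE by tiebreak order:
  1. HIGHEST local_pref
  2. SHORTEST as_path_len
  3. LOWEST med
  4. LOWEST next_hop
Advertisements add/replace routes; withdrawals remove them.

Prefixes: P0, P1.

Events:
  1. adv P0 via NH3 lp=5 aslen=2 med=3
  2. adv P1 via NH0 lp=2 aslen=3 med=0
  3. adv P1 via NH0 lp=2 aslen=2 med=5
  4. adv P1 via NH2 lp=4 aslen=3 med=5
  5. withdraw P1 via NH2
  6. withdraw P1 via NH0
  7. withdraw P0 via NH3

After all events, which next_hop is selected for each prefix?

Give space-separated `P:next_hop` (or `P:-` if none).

Answer: P0:- P1:-

Derivation:
Op 1: best P0=NH3 P1=-
Op 2: best P0=NH3 P1=NH0
Op 3: best P0=NH3 P1=NH0
Op 4: best P0=NH3 P1=NH2
Op 5: best P0=NH3 P1=NH0
Op 6: best P0=NH3 P1=-
Op 7: best P0=- P1=-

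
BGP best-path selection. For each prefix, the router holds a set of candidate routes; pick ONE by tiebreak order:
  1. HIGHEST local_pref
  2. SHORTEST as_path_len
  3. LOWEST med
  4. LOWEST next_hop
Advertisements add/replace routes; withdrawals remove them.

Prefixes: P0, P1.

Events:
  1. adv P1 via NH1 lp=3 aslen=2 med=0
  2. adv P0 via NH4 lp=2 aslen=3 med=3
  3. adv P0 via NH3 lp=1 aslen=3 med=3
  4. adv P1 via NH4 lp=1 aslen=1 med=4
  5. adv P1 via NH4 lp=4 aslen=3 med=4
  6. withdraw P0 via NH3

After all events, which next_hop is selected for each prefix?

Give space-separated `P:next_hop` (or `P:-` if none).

Op 1: best P0=- P1=NH1
Op 2: best P0=NH4 P1=NH1
Op 3: best P0=NH4 P1=NH1
Op 4: best P0=NH4 P1=NH1
Op 5: best P0=NH4 P1=NH4
Op 6: best P0=NH4 P1=NH4

Answer: P0:NH4 P1:NH4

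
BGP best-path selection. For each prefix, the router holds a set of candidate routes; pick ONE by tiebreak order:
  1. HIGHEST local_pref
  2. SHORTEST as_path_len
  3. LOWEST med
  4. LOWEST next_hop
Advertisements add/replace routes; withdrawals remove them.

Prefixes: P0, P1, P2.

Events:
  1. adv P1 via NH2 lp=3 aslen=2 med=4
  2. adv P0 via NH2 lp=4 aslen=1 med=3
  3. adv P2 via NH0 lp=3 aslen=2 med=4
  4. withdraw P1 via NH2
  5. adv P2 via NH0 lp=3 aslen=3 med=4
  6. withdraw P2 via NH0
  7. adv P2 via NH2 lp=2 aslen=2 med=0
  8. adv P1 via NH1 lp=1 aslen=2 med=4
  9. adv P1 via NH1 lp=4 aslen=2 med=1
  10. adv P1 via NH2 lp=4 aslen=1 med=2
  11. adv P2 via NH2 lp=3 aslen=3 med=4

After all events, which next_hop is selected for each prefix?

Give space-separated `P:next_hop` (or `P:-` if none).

Op 1: best P0=- P1=NH2 P2=-
Op 2: best P0=NH2 P1=NH2 P2=-
Op 3: best P0=NH2 P1=NH2 P2=NH0
Op 4: best P0=NH2 P1=- P2=NH0
Op 5: best P0=NH2 P1=- P2=NH0
Op 6: best P0=NH2 P1=- P2=-
Op 7: best P0=NH2 P1=- P2=NH2
Op 8: best P0=NH2 P1=NH1 P2=NH2
Op 9: best P0=NH2 P1=NH1 P2=NH2
Op 10: best P0=NH2 P1=NH2 P2=NH2
Op 11: best P0=NH2 P1=NH2 P2=NH2

Answer: P0:NH2 P1:NH2 P2:NH2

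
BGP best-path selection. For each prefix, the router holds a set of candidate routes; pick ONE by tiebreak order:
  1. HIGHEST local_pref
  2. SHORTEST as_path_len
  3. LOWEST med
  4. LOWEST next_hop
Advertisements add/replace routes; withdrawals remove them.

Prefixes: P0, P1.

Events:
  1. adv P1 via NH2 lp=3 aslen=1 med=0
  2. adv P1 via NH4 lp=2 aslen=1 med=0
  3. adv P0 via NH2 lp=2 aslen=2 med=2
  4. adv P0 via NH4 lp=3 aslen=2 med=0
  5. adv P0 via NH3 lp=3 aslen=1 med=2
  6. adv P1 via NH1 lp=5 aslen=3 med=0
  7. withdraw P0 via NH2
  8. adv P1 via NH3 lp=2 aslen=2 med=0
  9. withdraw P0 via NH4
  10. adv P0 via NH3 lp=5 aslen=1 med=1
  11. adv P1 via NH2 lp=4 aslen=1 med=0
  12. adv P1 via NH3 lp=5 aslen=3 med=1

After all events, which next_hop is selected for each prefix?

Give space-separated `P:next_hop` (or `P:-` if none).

Op 1: best P0=- P1=NH2
Op 2: best P0=- P1=NH2
Op 3: best P0=NH2 P1=NH2
Op 4: best P0=NH4 P1=NH2
Op 5: best P0=NH3 P1=NH2
Op 6: best P0=NH3 P1=NH1
Op 7: best P0=NH3 P1=NH1
Op 8: best P0=NH3 P1=NH1
Op 9: best P0=NH3 P1=NH1
Op 10: best P0=NH3 P1=NH1
Op 11: best P0=NH3 P1=NH1
Op 12: best P0=NH3 P1=NH1

Answer: P0:NH3 P1:NH1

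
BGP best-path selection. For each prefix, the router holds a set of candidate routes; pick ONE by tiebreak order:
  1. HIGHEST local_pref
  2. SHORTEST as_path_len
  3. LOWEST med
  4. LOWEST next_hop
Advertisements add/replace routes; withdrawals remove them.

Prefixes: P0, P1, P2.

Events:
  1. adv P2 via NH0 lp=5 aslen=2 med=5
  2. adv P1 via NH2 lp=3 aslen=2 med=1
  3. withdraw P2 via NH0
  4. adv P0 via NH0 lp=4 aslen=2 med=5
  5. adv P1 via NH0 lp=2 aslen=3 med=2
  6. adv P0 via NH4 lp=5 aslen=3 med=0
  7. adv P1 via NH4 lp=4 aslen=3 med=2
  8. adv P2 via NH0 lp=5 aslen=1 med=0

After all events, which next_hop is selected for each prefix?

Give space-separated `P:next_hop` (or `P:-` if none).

Op 1: best P0=- P1=- P2=NH0
Op 2: best P0=- P1=NH2 P2=NH0
Op 3: best P0=- P1=NH2 P2=-
Op 4: best P0=NH0 P1=NH2 P2=-
Op 5: best P0=NH0 P1=NH2 P2=-
Op 6: best P0=NH4 P1=NH2 P2=-
Op 7: best P0=NH4 P1=NH4 P2=-
Op 8: best P0=NH4 P1=NH4 P2=NH0

Answer: P0:NH4 P1:NH4 P2:NH0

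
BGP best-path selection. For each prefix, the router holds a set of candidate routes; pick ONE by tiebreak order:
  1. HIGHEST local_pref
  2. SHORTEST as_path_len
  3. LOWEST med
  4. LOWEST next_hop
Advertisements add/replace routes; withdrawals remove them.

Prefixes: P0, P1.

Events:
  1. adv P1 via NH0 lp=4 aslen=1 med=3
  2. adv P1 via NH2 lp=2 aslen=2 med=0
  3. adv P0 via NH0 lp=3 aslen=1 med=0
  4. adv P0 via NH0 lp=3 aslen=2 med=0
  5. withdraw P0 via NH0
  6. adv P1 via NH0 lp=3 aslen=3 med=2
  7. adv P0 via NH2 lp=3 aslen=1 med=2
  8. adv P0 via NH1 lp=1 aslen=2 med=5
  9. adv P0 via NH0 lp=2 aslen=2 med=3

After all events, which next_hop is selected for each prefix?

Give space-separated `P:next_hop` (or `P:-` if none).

Op 1: best P0=- P1=NH0
Op 2: best P0=- P1=NH0
Op 3: best P0=NH0 P1=NH0
Op 4: best P0=NH0 P1=NH0
Op 5: best P0=- P1=NH0
Op 6: best P0=- P1=NH0
Op 7: best P0=NH2 P1=NH0
Op 8: best P0=NH2 P1=NH0
Op 9: best P0=NH2 P1=NH0

Answer: P0:NH2 P1:NH0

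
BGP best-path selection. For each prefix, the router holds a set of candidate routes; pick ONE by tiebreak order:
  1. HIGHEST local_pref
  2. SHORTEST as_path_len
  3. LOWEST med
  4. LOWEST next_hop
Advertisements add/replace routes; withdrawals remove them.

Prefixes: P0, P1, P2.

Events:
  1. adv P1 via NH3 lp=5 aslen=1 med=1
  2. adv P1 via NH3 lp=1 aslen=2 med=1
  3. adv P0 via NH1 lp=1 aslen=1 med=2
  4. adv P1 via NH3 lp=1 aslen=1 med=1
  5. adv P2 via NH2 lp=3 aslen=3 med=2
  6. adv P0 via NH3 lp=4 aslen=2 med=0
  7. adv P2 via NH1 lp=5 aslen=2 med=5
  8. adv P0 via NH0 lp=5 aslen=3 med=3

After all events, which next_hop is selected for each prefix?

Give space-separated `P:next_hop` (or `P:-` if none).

Op 1: best P0=- P1=NH3 P2=-
Op 2: best P0=- P1=NH3 P2=-
Op 3: best P0=NH1 P1=NH3 P2=-
Op 4: best P0=NH1 P1=NH3 P2=-
Op 5: best P0=NH1 P1=NH3 P2=NH2
Op 6: best P0=NH3 P1=NH3 P2=NH2
Op 7: best P0=NH3 P1=NH3 P2=NH1
Op 8: best P0=NH0 P1=NH3 P2=NH1

Answer: P0:NH0 P1:NH3 P2:NH1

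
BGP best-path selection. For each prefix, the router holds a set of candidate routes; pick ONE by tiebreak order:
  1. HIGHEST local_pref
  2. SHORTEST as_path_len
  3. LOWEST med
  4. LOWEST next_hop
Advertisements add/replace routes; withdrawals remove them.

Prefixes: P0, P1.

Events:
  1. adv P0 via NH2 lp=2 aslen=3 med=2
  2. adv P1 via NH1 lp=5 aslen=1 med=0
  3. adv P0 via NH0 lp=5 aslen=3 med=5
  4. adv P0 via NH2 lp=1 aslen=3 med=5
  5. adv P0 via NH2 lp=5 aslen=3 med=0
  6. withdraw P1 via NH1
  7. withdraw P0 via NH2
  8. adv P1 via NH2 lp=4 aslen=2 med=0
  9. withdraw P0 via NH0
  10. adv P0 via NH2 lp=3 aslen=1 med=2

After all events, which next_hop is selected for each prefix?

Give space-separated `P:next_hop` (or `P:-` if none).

Answer: P0:NH2 P1:NH2

Derivation:
Op 1: best P0=NH2 P1=-
Op 2: best P0=NH2 P1=NH1
Op 3: best P0=NH0 P1=NH1
Op 4: best P0=NH0 P1=NH1
Op 5: best P0=NH2 P1=NH1
Op 6: best P0=NH2 P1=-
Op 7: best P0=NH0 P1=-
Op 8: best P0=NH0 P1=NH2
Op 9: best P0=- P1=NH2
Op 10: best P0=NH2 P1=NH2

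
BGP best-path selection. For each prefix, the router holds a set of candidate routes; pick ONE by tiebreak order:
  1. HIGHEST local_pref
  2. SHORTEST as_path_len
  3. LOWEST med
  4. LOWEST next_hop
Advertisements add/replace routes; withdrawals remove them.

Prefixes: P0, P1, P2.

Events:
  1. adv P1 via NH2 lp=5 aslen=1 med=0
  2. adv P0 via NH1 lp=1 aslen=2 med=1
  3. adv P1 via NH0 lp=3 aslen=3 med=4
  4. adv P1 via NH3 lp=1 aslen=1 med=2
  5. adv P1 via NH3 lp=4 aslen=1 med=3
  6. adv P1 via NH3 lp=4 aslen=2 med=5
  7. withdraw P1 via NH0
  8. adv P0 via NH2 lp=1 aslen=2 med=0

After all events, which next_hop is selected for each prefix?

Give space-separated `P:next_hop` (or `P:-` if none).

Answer: P0:NH2 P1:NH2 P2:-

Derivation:
Op 1: best P0=- P1=NH2 P2=-
Op 2: best P0=NH1 P1=NH2 P2=-
Op 3: best P0=NH1 P1=NH2 P2=-
Op 4: best P0=NH1 P1=NH2 P2=-
Op 5: best P0=NH1 P1=NH2 P2=-
Op 6: best P0=NH1 P1=NH2 P2=-
Op 7: best P0=NH1 P1=NH2 P2=-
Op 8: best P0=NH2 P1=NH2 P2=-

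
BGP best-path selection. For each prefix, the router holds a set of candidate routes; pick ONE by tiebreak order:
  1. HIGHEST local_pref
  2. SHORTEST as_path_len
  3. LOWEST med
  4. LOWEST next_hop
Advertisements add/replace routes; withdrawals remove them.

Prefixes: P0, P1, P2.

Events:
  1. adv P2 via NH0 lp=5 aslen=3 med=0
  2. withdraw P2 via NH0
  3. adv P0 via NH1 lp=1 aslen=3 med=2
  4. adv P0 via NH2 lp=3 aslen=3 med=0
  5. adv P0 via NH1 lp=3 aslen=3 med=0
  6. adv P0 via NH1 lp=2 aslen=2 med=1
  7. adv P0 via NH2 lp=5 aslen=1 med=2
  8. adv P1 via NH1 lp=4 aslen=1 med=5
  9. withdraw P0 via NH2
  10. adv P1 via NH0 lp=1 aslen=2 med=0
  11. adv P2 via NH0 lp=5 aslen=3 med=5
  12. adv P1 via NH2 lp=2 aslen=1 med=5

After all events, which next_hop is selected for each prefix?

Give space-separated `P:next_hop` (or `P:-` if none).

Answer: P0:NH1 P1:NH1 P2:NH0

Derivation:
Op 1: best P0=- P1=- P2=NH0
Op 2: best P0=- P1=- P2=-
Op 3: best P0=NH1 P1=- P2=-
Op 4: best P0=NH2 P1=- P2=-
Op 5: best P0=NH1 P1=- P2=-
Op 6: best P0=NH2 P1=- P2=-
Op 7: best P0=NH2 P1=- P2=-
Op 8: best P0=NH2 P1=NH1 P2=-
Op 9: best P0=NH1 P1=NH1 P2=-
Op 10: best P0=NH1 P1=NH1 P2=-
Op 11: best P0=NH1 P1=NH1 P2=NH0
Op 12: best P0=NH1 P1=NH1 P2=NH0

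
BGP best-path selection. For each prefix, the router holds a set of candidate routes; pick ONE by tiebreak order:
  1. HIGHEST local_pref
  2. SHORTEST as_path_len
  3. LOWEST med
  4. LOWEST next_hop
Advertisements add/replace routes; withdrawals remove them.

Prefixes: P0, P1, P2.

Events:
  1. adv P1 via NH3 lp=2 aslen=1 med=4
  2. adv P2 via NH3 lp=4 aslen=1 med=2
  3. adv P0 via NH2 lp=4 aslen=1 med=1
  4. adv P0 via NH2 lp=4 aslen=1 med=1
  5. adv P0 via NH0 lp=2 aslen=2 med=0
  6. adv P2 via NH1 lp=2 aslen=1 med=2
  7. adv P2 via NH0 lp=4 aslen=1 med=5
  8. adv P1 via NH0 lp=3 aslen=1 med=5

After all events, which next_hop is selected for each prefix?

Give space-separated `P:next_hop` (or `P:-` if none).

Op 1: best P0=- P1=NH3 P2=-
Op 2: best P0=- P1=NH3 P2=NH3
Op 3: best P0=NH2 P1=NH3 P2=NH3
Op 4: best P0=NH2 P1=NH3 P2=NH3
Op 5: best P0=NH2 P1=NH3 P2=NH3
Op 6: best P0=NH2 P1=NH3 P2=NH3
Op 7: best P0=NH2 P1=NH3 P2=NH3
Op 8: best P0=NH2 P1=NH0 P2=NH3

Answer: P0:NH2 P1:NH0 P2:NH3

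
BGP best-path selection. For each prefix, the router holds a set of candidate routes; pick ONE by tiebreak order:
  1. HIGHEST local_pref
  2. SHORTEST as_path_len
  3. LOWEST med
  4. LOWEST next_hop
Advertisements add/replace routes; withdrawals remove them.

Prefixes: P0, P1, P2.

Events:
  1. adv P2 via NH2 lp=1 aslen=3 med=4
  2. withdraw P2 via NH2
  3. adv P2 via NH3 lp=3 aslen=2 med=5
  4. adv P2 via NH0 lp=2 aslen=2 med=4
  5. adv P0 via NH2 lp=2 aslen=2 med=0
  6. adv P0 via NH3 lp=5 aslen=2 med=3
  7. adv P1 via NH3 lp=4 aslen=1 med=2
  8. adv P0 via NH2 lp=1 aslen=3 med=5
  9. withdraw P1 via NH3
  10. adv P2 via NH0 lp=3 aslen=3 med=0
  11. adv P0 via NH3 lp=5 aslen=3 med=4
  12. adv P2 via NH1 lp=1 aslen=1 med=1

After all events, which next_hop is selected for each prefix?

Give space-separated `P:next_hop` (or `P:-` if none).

Answer: P0:NH3 P1:- P2:NH3

Derivation:
Op 1: best P0=- P1=- P2=NH2
Op 2: best P0=- P1=- P2=-
Op 3: best P0=- P1=- P2=NH3
Op 4: best P0=- P1=- P2=NH3
Op 5: best P0=NH2 P1=- P2=NH3
Op 6: best P0=NH3 P1=- P2=NH3
Op 7: best P0=NH3 P1=NH3 P2=NH3
Op 8: best P0=NH3 P1=NH3 P2=NH3
Op 9: best P0=NH3 P1=- P2=NH3
Op 10: best P0=NH3 P1=- P2=NH3
Op 11: best P0=NH3 P1=- P2=NH3
Op 12: best P0=NH3 P1=- P2=NH3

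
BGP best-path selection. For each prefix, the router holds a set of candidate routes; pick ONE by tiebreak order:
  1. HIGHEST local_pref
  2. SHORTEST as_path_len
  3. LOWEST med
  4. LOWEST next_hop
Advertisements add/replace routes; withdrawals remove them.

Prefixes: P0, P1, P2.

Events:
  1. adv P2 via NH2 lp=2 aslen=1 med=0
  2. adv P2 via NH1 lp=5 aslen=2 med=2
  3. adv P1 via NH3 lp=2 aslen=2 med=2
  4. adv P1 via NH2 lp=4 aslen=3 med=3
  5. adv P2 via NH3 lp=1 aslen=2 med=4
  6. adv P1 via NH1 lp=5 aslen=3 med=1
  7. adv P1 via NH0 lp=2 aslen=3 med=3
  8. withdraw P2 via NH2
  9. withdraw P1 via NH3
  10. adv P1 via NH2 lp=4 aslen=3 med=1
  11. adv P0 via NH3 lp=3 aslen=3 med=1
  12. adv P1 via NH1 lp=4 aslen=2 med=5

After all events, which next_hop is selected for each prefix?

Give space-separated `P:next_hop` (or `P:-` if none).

Op 1: best P0=- P1=- P2=NH2
Op 2: best P0=- P1=- P2=NH1
Op 3: best P0=- P1=NH3 P2=NH1
Op 4: best P0=- P1=NH2 P2=NH1
Op 5: best P0=- P1=NH2 P2=NH1
Op 6: best P0=- P1=NH1 P2=NH1
Op 7: best P0=- P1=NH1 P2=NH1
Op 8: best P0=- P1=NH1 P2=NH1
Op 9: best P0=- P1=NH1 P2=NH1
Op 10: best P0=- P1=NH1 P2=NH1
Op 11: best P0=NH3 P1=NH1 P2=NH1
Op 12: best P0=NH3 P1=NH1 P2=NH1

Answer: P0:NH3 P1:NH1 P2:NH1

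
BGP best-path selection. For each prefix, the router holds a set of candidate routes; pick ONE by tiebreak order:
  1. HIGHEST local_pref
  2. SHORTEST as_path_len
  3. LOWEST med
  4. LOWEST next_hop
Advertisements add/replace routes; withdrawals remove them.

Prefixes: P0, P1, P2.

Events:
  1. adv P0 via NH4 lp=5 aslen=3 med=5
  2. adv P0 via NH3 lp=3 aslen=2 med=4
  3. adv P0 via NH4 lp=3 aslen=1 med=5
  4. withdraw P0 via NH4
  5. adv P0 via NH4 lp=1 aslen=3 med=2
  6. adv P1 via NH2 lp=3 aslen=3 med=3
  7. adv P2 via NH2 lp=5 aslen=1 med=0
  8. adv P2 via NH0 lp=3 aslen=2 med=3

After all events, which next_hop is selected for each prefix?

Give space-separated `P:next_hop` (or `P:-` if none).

Answer: P0:NH3 P1:NH2 P2:NH2

Derivation:
Op 1: best P0=NH4 P1=- P2=-
Op 2: best P0=NH4 P1=- P2=-
Op 3: best P0=NH4 P1=- P2=-
Op 4: best P0=NH3 P1=- P2=-
Op 5: best P0=NH3 P1=- P2=-
Op 6: best P0=NH3 P1=NH2 P2=-
Op 7: best P0=NH3 P1=NH2 P2=NH2
Op 8: best P0=NH3 P1=NH2 P2=NH2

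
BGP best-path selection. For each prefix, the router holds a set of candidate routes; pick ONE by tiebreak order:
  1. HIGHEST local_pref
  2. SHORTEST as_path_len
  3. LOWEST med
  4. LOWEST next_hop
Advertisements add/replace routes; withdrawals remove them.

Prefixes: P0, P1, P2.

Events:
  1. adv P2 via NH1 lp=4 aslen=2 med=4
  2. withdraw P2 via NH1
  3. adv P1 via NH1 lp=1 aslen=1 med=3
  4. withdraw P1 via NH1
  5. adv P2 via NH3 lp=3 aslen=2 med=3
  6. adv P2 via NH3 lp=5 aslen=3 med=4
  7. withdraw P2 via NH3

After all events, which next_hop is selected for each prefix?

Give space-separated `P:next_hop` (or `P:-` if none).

Op 1: best P0=- P1=- P2=NH1
Op 2: best P0=- P1=- P2=-
Op 3: best P0=- P1=NH1 P2=-
Op 4: best P0=- P1=- P2=-
Op 5: best P0=- P1=- P2=NH3
Op 6: best P0=- P1=- P2=NH3
Op 7: best P0=- P1=- P2=-

Answer: P0:- P1:- P2:-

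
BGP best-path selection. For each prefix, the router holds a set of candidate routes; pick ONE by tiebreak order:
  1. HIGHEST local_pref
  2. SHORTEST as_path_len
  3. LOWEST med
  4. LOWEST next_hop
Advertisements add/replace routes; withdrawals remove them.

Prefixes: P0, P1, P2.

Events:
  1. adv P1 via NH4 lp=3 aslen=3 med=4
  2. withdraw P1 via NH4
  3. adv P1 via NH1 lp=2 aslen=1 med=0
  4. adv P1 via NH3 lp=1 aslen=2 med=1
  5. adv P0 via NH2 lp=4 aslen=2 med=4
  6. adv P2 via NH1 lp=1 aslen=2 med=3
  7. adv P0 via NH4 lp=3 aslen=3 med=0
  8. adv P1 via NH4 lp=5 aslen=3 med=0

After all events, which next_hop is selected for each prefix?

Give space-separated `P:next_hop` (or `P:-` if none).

Op 1: best P0=- P1=NH4 P2=-
Op 2: best P0=- P1=- P2=-
Op 3: best P0=- P1=NH1 P2=-
Op 4: best P0=- P1=NH1 P2=-
Op 5: best P0=NH2 P1=NH1 P2=-
Op 6: best P0=NH2 P1=NH1 P2=NH1
Op 7: best P0=NH2 P1=NH1 P2=NH1
Op 8: best P0=NH2 P1=NH4 P2=NH1

Answer: P0:NH2 P1:NH4 P2:NH1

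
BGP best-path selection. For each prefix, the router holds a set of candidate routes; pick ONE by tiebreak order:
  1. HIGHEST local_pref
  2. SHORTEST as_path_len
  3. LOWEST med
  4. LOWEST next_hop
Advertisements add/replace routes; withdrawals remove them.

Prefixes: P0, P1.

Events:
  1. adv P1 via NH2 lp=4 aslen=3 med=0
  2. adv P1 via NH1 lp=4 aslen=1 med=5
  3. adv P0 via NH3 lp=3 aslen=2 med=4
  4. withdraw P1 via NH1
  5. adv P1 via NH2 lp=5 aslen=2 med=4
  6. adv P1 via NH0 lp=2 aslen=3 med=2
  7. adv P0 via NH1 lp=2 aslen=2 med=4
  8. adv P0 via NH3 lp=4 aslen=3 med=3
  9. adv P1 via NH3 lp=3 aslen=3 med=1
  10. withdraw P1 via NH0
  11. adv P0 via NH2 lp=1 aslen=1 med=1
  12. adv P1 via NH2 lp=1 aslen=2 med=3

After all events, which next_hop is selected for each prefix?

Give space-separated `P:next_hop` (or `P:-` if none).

Op 1: best P0=- P1=NH2
Op 2: best P0=- P1=NH1
Op 3: best P0=NH3 P1=NH1
Op 4: best P0=NH3 P1=NH2
Op 5: best P0=NH3 P1=NH2
Op 6: best P0=NH3 P1=NH2
Op 7: best P0=NH3 P1=NH2
Op 8: best P0=NH3 P1=NH2
Op 9: best P0=NH3 P1=NH2
Op 10: best P0=NH3 P1=NH2
Op 11: best P0=NH3 P1=NH2
Op 12: best P0=NH3 P1=NH3

Answer: P0:NH3 P1:NH3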